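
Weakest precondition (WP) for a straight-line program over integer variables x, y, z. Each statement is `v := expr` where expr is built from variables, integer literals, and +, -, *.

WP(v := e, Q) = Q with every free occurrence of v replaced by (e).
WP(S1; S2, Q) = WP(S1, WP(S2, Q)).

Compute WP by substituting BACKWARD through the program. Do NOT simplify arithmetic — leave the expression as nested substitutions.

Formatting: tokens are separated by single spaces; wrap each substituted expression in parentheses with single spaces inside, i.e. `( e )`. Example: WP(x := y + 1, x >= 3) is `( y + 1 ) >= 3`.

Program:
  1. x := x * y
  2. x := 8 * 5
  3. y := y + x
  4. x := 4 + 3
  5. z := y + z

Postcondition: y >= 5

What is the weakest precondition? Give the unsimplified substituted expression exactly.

Answer: ( y + ( 8 * 5 ) ) >= 5

Derivation:
post: y >= 5
stmt 5: z := y + z  -- replace 0 occurrence(s) of z with (y + z)
  => y >= 5
stmt 4: x := 4 + 3  -- replace 0 occurrence(s) of x with (4 + 3)
  => y >= 5
stmt 3: y := y + x  -- replace 1 occurrence(s) of y with (y + x)
  => ( y + x ) >= 5
stmt 2: x := 8 * 5  -- replace 1 occurrence(s) of x with (8 * 5)
  => ( y + ( 8 * 5 ) ) >= 5
stmt 1: x := x * y  -- replace 0 occurrence(s) of x with (x * y)
  => ( y + ( 8 * 5 ) ) >= 5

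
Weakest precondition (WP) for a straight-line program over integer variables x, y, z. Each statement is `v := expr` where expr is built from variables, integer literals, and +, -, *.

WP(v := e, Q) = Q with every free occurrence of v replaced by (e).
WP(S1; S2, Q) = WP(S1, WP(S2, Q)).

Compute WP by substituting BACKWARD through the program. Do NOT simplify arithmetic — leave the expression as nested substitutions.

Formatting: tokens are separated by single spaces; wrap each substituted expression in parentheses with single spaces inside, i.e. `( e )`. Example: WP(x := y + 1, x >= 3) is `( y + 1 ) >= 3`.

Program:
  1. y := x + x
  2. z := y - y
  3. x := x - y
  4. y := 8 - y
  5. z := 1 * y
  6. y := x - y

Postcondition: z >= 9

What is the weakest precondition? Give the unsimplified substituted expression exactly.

Answer: ( 1 * ( 8 - ( x + x ) ) ) >= 9

Derivation:
post: z >= 9
stmt 6: y := x - y  -- replace 0 occurrence(s) of y with (x - y)
  => z >= 9
stmt 5: z := 1 * y  -- replace 1 occurrence(s) of z with (1 * y)
  => ( 1 * y ) >= 9
stmt 4: y := 8 - y  -- replace 1 occurrence(s) of y with (8 - y)
  => ( 1 * ( 8 - y ) ) >= 9
stmt 3: x := x - y  -- replace 0 occurrence(s) of x with (x - y)
  => ( 1 * ( 8 - y ) ) >= 9
stmt 2: z := y - y  -- replace 0 occurrence(s) of z with (y - y)
  => ( 1 * ( 8 - y ) ) >= 9
stmt 1: y := x + x  -- replace 1 occurrence(s) of y with (x + x)
  => ( 1 * ( 8 - ( x + x ) ) ) >= 9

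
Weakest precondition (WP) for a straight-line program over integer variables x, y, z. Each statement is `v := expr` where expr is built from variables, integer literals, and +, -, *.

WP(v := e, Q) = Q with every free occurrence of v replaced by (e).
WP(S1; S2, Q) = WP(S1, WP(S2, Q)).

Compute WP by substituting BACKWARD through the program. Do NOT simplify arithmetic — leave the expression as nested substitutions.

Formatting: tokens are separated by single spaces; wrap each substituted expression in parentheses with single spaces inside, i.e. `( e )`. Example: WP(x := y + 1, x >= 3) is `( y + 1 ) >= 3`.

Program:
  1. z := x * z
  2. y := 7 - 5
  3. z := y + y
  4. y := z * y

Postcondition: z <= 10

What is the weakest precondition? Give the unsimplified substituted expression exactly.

Answer: ( ( 7 - 5 ) + ( 7 - 5 ) ) <= 10

Derivation:
post: z <= 10
stmt 4: y := z * y  -- replace 0 occurrence(s) of y with (z * y)
  => z <= 10
stmt 3: z := y + y  -- replace 1 occurrence(s) of z with (y + y)
  => ( y + y ) <= 10
stmt 2: y := 7 - 5  -- replace 2 occurrence(s) of y with (7 - 5)
  => ( ( 7 - 5 ) + ( 7 - 5 ) ) <= 10
stmt 1: z := x * z  -- replace 0 occurrence(s) of z with (x * z)
  => ( ( 7 - 5 ) + ( 7 - 5 ) ) <= 10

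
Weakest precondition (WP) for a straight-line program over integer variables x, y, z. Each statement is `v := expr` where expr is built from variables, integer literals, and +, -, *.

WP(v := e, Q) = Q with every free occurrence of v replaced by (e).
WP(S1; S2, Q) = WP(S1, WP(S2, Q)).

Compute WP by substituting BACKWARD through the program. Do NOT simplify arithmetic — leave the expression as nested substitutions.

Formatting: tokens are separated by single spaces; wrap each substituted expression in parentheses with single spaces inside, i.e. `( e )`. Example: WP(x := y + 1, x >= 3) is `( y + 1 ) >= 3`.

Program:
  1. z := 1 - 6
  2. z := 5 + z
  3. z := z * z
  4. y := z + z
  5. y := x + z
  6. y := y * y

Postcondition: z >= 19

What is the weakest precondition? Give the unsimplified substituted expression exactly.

Answer: ( ( 5 + ( 1 - 6 ) ) * ( 5 + ( 1 - 6 ) ) ) >= 19

Derivation:
post: z >= 19
stmt 6: y := y * y  -- replace 0 occurrence(s) of y with (y * y)
  => z >= 19
stmt 5: y := x + z  -- replace 0 occurrence(s) of y with (x + z)
  => z >= 19
stmt 4: y := z + z  -- replace 0 occurrence(s) of y with (z + z)
  => z >= 19
stmt 3: z := z * z  -- replace 1 occurrence(s) of z with (z * z)
  => ( z * z ) >= 19
stmt 2: z := 5 + z  -- replace 2 occurrence(s) of z with (5 + z)
  => ( ( 5 + z ) * ( 5 + z ) ) >= 19
stmt 1: z := 1 - 6  -- replace 2 occurrence(s) of z with (1 - 6)
  => ( ( 5 + ( 1 - 6 ) ) * ( 5 + ( 1 - 6 ) ) ) >= 19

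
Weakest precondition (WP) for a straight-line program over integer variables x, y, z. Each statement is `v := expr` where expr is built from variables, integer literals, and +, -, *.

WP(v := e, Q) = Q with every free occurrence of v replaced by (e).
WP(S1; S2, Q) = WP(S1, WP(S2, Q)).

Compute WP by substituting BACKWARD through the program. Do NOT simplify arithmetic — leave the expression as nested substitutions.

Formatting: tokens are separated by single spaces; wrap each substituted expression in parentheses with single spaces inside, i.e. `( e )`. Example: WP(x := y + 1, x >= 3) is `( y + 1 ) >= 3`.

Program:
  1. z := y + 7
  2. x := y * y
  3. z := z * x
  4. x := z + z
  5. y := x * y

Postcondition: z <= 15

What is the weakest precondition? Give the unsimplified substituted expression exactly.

Answer: ( ( y + 7 ) * ( y * y ) ) <= 15

Derivation:
post: z <= 15
stmt 5: y := x * y  -- replace 0 occurrence(s) of y with (x * y)
  => z <= 15
stmt 4: x := z + z  -- replace 0 occurrence(s) of x with (z + z)
  => z <= 15
stmt 3: z := z * x  -- replace 1 occurrence(s) of z with (z * x)
  => ( z * x ) <= 15
stmt 2: x := y * y  -- replace 1 occurrence(s) of x with (y * y)
  => ( z * ( y * y ) ) <= 15
stmt 1: z := y + 7  -- replace 1 occurrence(s) of z with (y + 7)
  => ( ( y + 7 ) * ( y * y ) ) <= 15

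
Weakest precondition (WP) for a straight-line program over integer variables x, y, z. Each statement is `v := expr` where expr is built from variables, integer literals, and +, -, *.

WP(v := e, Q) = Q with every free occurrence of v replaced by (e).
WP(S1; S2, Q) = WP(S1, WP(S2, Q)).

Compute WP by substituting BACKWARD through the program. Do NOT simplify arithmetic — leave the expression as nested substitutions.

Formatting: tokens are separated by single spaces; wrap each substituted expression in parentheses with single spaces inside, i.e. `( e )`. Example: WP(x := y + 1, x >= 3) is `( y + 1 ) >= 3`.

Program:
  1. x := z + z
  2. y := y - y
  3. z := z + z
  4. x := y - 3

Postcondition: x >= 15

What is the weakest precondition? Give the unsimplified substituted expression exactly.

post: x >= 15
stmt 4: x := y - 3  -- replace 1 occurrence(s) of x with (y - 3)
  => ( y - 3 ) >= 15
stmt 3: z := z + z  -- replace 0 occurrence(s) of z with (z + z)
  => ( y - 3 ) >= 15
stmt 2: y := y - y  -- replace 1 occurrence(s) of y with (y - y)
  => ( ( y - y ) - 3 ) >= 15
stmt 1: x := z + z  -- replace 0 occurrence(s) of x with (z + z)
  => ( ( y - y ) - 3 ) >= 15

Answer: ( ( y - y ) - 3 ) >= 15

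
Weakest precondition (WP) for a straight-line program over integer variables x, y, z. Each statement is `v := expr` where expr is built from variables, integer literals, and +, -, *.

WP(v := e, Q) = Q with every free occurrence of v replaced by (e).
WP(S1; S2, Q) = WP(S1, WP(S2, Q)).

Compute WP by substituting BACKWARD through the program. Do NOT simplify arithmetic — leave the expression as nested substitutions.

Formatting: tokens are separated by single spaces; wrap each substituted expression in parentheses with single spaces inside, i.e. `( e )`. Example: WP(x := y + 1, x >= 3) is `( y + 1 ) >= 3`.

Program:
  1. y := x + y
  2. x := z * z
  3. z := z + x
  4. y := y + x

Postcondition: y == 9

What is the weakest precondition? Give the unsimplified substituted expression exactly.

post: y == 9
stmt 4: y := y + x  -- replace 1 occurrence(s) of y with (y + x)
  => ( y + x ) == 9
stmt 3: z := z + x  -- replace 0 occurrence(s) of z with (z + x)
  => ( y + x ) == 9
stmt 2: x := z * z  -- replace 1 occurrence(s) of x with (z * z)
  => ( y + ( z * z ) ) == 9
stmt 1: y := x + y  -- replace 1 occurrence(s) of y with (x + y)
  => ( ( x + y ) + ( z * z ) ) == 9

Answer: ( ( x + y ) + ( z * z ) ) == 9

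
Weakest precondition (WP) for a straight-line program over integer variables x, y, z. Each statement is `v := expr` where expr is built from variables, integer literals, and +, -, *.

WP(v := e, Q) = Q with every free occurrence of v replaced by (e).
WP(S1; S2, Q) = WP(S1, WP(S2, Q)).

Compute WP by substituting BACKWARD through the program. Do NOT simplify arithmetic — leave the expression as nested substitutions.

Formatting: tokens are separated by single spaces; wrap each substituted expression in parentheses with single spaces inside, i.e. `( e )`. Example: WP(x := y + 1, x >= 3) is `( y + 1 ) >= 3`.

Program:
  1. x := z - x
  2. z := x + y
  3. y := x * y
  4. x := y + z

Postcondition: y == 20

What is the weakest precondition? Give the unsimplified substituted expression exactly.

post: y == 20
stmt 4: x := y + z  -- replace 0 occurrence(s) of x with (y + z)
  => y == 20
stmt 3: y := x * y  -- replace 1 occurrence(s) of y with (x * y)
  => ( x * y ) == 20
stmt 2: z := x + y  -- replace 0 occurrence(s) of z with (x + y)
  => ( x * y ) == 20
stmt 1: x := z - x  -- replace 1 occurrence(s) of x with (z - x)
  => ( ( z - x ) * y ) == 20

Answer: ( ( z - x ) * y ) == 20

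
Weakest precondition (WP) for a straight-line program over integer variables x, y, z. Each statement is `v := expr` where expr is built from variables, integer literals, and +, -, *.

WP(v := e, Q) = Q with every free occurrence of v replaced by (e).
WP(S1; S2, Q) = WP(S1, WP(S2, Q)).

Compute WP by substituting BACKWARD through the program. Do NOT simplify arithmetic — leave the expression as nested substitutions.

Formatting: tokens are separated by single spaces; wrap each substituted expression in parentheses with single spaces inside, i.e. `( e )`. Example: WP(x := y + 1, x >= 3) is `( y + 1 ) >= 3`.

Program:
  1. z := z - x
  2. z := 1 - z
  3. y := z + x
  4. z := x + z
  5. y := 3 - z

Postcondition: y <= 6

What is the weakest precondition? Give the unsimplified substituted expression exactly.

post: y <= 6
stmt 5: y := 3 - z  -- replace 1 occurrence(s) of y with (3 - z)
  => ( 3 - z ) <= 6
stmt 4: z := x + z  -- replace 1 occurrence(s) of z with (x + z)
  => ( 3 - ( x + z ) ) <= 6
stmt 3: y := z + x  -- replace 0 occurrence(s) of y with (z + x)
  => ( 3 - ( x + z ) ) <= 6
stmt 2: z := 1 - z  -- replace 1 occurrence(s) of z with (1 - z)
  => ( 3 - ( x + ( 1 - z ) ) ) <= 6
stmt 1: z := z - x  -- replace 1 occurrence(s) of z with (z - x)
  => ( 3 - ( x + ( 1 - ( z - x ) ) ) ) <= 6

Answer: ( 3 - ( x + ( 1 - ( z - x ) ) ) ) <= 6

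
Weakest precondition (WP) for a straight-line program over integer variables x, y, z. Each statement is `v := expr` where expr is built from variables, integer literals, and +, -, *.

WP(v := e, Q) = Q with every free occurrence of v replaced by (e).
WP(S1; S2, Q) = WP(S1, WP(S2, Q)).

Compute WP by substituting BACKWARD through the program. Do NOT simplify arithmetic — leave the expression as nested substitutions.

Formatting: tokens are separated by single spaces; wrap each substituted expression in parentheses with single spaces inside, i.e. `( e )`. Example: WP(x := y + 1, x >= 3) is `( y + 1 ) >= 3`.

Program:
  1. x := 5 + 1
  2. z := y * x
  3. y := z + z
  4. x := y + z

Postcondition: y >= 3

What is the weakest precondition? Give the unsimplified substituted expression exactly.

Answer: ( ( y * ( 5 + 1 ) ) + ( y * ( 5 + 1 ) ) ) >= 3

Derivation:
post: y >= 3
stmt 4: x := y + z  -- replace 0 occurrence(s) of x with (y + z)
  => y >= 3
stmt 3: y := z + z  -- replace 1 occurrence(s) of y with (z + z)
  => ( z + z ) >= 3
stmt 2: z := y * x  -- replace 2 occurrence(s) of z with (y * x)
  => ( ( y * x ) + ( y * x ) ) >= 3
stmt 1: x := 5 + 1  -- replace 2 occurrence(s) of x with (5 + 1)
  => ( ( y * ( 5 + 1 ) ) + ( y * ( 5 + 1 ) ) ) >= 3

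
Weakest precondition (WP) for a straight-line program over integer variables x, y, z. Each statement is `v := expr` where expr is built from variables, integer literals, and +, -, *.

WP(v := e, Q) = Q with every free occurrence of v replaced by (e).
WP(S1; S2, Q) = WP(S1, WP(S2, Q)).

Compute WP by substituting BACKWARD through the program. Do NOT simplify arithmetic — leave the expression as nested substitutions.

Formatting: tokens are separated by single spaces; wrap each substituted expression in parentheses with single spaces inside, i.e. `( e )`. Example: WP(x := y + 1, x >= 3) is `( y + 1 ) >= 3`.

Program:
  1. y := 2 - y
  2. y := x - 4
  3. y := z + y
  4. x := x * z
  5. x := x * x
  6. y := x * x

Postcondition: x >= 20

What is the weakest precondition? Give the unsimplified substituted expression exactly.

post: x >= 20
stmt 6: y := x * x  -- replace 0 occurrence(s) of y with (x * x)
  => x >= 20
stmt 5: x := x * x  -- replace 1 occurrence(s) of x with (x * x)
  => ( x * x ) >= 20
stmt 4: x := x * z  -- replace 2 occurrence(s) of x with (x * z)
  => ( ( x * z ) * ( x * z ) ) >= 20
stmt 3: y := z + y  -- replace 0 occurrence(s) of y with (z + y)
  => ( ( x * z ) * ( x * z ) ) >= 20
stmt 2: y := x - 4  -- replace 0 occurrence(s) of y with (x - 4)
  => ( ( x * z ) * ( x * z ) ) >= 20
stmt 1: y := 2 - y  -- replace 0 occurrence(s) of y with (2 - y)
  => ( ( x * z ) * ( x * z ) ) >= 20

Answer: ( ( x * z ) * ( x * z ) ) >= 20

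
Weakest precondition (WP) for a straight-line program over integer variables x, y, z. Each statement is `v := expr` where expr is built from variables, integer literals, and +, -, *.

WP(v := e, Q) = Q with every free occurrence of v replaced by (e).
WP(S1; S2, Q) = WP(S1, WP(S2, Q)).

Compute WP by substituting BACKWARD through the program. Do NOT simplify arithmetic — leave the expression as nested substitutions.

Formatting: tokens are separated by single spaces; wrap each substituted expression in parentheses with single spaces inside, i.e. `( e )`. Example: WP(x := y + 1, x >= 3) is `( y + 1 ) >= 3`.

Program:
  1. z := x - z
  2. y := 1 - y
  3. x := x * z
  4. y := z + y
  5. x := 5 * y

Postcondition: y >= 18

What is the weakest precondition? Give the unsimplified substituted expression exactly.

Answer: ( ( x - z ) + ( 1 - y ) ) >= 18

Derivation:
post: y >= 18
stmt 5: x := 5 * y  -- replace 0 occurrence(s) of x with (5 * y)
  => y >= 18
stmt 4: y := z + y  -- replace 1 occurrence(s) of y with (z + y)
  => ( z + y ) >= 18
stmt 3: x := x * z  -- replace 0 occurrence(s) of x with (x * z)
  => ( z + y ) >= 18
stmt 2: y := 1 - y  -- replace 1 occurrence(s) of y with (1 - y)
  => ( z + ( 1 - y ) ) >= 18
stmt 1: z := x - z  -- replace 1 occurrence(s) of z with (x - z)
  => ( ( x - z ) + ( 1 - y ) ) >= 18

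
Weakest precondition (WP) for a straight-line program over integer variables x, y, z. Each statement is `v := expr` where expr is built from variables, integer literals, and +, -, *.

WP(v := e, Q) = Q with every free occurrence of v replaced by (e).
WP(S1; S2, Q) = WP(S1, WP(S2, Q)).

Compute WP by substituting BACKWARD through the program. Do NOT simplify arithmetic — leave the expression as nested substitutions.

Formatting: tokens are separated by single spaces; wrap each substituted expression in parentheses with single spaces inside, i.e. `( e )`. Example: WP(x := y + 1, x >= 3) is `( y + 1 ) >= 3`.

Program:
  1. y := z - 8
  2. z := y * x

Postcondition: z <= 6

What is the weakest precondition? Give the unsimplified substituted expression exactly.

post: z <= 6
stmt 2: z := y * x  -- replace 1 occurrence(s) of z with (y * x)
  => ( y * x ) <= 6
stmt 1: y := z - 8  -- replace 1 occurrence(s) of y with (z - 8)
  => ( ( z - 8 ) * x ) <= 6

Answer: ( ( z - 8 ) * x ) <= 6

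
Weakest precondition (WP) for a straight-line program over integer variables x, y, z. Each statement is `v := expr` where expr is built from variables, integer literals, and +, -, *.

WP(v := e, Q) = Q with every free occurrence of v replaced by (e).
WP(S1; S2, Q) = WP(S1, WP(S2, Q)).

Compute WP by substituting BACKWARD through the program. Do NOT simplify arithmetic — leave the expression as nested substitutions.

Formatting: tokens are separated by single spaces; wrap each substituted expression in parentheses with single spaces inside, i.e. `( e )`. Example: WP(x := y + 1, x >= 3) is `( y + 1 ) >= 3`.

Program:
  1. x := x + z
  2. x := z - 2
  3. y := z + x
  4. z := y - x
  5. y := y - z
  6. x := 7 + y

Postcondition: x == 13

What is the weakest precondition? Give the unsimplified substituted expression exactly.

Answer: ( 7 + ( ( z + ( z - 2 ) ) - ( ( z + ( z - 2 ) ) - ( z - 2 ) ) ) ) == 13

Derivation:
post: x == 13
stmt 6: x := 7 + y  -- replace 1 occurrence(s) of x with (7 + y)
  => ( 7 + y ) == 13
stmt 5: y := y - z  -- replace 1 occurrence(s) of y with (y - z)
  => ( 7 + ( y - z ) ) == 13
stmt 4: z := y - x  -- replace 1 occurrence(s) of z with (y - x)
  => ( 7 + ( y - ( y - x ) ) ) == 13
stmt 3: y := z + x  -- replace 2 occurrence(s) of y with (z + x)
  => ( 7 + ( ( z + x ) - ( ( z + x ) - x ) ) ) == 13
stmt 2: x := z - 2  -- replace 3 occurrence(s) of x with (z - 2)
  => ( 7 + ( ( z + ( z - 2 ) ) - ( ( z + ( z - 2 ) ) - ( z - 2 ) ) ) ) == 13
stmt 1: x := x + z  -- replace 0 occurrence(s) of x with (x + z)
  => ( 7 + ( ( z + ( z - 2 ) ) - ( ( z + ( z - 2 ) ) - ( z - 2 ) ) ) ) == 13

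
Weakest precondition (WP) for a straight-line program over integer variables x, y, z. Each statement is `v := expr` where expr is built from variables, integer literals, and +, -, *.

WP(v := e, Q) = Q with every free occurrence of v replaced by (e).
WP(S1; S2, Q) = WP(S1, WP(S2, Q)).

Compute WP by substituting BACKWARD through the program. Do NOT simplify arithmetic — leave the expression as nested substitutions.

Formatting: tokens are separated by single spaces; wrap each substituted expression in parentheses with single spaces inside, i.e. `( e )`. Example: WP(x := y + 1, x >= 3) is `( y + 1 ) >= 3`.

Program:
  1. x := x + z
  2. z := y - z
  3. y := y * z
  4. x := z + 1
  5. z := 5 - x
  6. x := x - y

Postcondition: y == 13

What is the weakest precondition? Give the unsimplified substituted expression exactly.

post: y == 13
stmt 6: x := x - y  -- replace 0 occurrence(s) of x with (x - y)
  => y == 13
stmt 5: z := 5 - x  -- replace 0 occurrence(s) of z with (5 - x)
  => y == 13
stmt 4: x := z + 1  -- replace 0 occurrence(s) of x with (z + 1)
  => y == 13
stmt 3: y := y * z  -- replace 1 occurrence(s) of y with (y * z)
  => ( y * z ) == 13
stmt 2: z := y - z  -- replace 1 occurrence(s) of z with (y - z)
  => ( y * ( y - z ) ) == 13
stmt 1: x := x + z  -- replace 0 occurrence(s) of x with (x + z)
  => ( y * ( y - z ) ) == 13

Answer: ( y * ( y - z ) ) == 13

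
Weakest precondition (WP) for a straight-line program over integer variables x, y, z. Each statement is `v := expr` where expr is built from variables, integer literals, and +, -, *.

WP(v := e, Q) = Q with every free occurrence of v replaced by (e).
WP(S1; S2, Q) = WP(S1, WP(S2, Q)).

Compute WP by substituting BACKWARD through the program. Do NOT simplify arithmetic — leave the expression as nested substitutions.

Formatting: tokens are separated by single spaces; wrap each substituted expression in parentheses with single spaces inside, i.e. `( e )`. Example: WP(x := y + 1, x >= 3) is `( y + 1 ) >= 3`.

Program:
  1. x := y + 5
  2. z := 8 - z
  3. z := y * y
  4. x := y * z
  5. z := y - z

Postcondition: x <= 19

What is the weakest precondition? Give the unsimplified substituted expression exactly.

Answer: ( y * ( y * y ) ) <= 19

Derivation:
post: x <= 19
stmt 5: z := y - z  -- replace 0 occurrence(s) of z with (y - z)
  => x <= 19
stmt 4: x := y * z  -- replace 1 occurrence(s) of x with (y * z)
  => ( y * z ) <= 19
stmt 3: z := y * y  -- replace 1 occurrence(s) of z with (y * y)
  => ( y * ( y * y ) ) <= 19
stmt 2: z := 8 - z  -- replace 0 occurrence(s) of z with (8 - z)
  => ( y * ( y * y ) ) <= 19
stmt 1: x := y + 5  -- replace 0 occurrence(s) of x with (y + 5)
  => ( y * ( y * y ) ) <= 19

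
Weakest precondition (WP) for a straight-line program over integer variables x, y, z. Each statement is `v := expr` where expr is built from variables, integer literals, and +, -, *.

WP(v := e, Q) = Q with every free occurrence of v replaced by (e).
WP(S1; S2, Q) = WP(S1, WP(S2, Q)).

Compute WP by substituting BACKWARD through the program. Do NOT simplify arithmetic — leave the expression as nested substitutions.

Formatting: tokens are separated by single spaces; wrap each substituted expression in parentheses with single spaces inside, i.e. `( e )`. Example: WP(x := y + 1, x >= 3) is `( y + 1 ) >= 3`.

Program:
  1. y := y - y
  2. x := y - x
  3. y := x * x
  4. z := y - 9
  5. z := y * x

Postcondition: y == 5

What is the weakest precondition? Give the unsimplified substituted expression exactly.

Answer: ( ( ( y - y ) - x ) * ( ( y - y ) - x ) ) == 5

Derivation:
post: y == 5
stmt 5: z := y * x  -- replace 0 occurrence(s) of z with (y * x)
  => y == 5
stmt 4: z := y - 9  -- replace 0 occurrence(s) of z with (y - 9)
  => y == 5
stmt 3: y := x * x  -- replace 1 occurrence(s) of y with (x * x)
  => ( x * x ) == 5
stmt 2: x := y - x  -- replace 2 occurrence(s) of x with (y - x)
  => ( ( y - x ) * ( y - x ) ) == 5
stmt 1: y := y - y  -- replace 2 occurrence(s) of y with (y - y)
  => ( ( ( y - y ) - x ) * ( ( y - y ) - x ) ) == 5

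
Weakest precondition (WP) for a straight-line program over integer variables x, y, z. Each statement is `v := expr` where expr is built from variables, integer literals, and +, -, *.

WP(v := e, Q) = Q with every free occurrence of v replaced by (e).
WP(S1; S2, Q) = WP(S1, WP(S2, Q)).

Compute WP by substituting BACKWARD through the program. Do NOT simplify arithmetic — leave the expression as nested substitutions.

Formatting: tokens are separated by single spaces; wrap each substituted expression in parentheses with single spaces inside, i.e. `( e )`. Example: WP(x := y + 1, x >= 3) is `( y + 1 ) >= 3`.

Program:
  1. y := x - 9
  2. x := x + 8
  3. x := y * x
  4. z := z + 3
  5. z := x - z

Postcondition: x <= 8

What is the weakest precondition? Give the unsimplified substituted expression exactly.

post: x <= 8
stmt 5: z := x - z  -- replace 0 occurrence(s) of z with (x - z)
  => x <= 8
stmt 4: z := z + 3  -- replace 0 occurrence(s) of z with (z + 3)
  => x <= 8
stmt 3: x := y * x  -- replace 1 occurrence(s) of x with (y * x)
  => ( y * x ) <= 8
stmt 2: x := x + 8  -- replace 1 occurrence(s) of x with (x + 8)
  => ( y * ( x + 8 ) ) <= 8
stmt 1: y := x - 9  -- replace 1 occurrence(s) of y with (x - 9)
  => ( ( x - 9 ) * ( x + 8 ) ) <= 8

Answer: ( ( x - 9 ) * ( x + 8 ) ) <= 8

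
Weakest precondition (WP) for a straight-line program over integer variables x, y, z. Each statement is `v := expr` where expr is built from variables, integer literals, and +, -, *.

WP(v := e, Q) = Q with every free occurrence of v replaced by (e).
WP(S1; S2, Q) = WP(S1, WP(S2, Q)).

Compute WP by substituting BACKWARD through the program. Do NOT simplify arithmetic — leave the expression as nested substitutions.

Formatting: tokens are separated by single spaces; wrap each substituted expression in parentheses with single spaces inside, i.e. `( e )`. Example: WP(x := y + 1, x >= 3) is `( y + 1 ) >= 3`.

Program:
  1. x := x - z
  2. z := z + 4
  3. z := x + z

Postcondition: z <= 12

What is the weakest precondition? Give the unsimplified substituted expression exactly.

post: z <= 12
stmt 3: z := x + z  -- replace 1 occurrence(s) of z with (x + z)
  => ( x + z ) <= 12
stmt 2: z := z + 4  -- replace 1 occurrence(s) of z with (z + 4)
  => ( x + ( z + 4 ) ) <= 12
stmt 1: x := x - z  -- replace 1 occurrence(s) of x with (x - z)
  => ( ( x - z ) + ( z + 4 ) ) <= 12

Answer: ( ( x - z ) + ( z + 4 ) ) <= 12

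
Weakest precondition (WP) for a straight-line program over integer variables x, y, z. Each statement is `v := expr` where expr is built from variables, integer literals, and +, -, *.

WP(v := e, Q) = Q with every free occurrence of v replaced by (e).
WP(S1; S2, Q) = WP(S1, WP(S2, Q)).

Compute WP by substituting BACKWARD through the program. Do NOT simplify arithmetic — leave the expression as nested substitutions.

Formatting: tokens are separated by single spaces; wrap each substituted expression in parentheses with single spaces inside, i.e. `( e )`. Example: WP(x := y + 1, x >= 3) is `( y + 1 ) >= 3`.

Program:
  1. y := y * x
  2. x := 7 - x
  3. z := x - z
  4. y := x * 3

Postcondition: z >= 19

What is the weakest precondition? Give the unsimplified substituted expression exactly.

post: z >= 19
stmt 4: y := x * 3  -- replace 0 occurrence(s) of y with (x * 3)
  => z >= 19
stmt 3: z := x - z  -- replace 1 occurrence(s) of z with (x - z)
  => ( x - z ) >= 19
stmt 2: x := 7 - x  -- replace 1 occurrence(s) of x with (7 - x)
  => ( ( 7 - x ) - z ) >= 19
stmt 1: y := y * x  -- replace 0 occurrence(s) of y with (y * x)
  => ( ( 7 - x ) - z ) >= 19

Answer: ( ( 7 - x ) - z ) >= 19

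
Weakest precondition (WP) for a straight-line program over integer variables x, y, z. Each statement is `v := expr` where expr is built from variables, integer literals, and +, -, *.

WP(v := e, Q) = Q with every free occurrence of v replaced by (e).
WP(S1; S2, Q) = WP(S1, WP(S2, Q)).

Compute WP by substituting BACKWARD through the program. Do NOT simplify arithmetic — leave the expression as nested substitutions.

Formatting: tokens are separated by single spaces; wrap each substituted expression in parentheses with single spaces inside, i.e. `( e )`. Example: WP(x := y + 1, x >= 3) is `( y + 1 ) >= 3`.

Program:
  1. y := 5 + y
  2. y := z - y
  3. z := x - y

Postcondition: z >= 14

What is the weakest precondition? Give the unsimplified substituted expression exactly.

post: z >= 14
stmt 3: z := x - y  -- replace 1 occurrence(s) of z with (x - y)
  => ( x - y ) >= 14
stmt 2: y := z - y  -- replace 1 occurrence(s) of y with (z - y)
  => ( x - ( z - y ) ) >= 14
stmt 1: y := 5 + y  -- replace 1 occurrence(s) of y with (5 + y)
  => ( x - ( z - ( 5 + y ) ) ) >= 14

Answer: ( x - ( z - ( 5 + y ) ) ) >= 14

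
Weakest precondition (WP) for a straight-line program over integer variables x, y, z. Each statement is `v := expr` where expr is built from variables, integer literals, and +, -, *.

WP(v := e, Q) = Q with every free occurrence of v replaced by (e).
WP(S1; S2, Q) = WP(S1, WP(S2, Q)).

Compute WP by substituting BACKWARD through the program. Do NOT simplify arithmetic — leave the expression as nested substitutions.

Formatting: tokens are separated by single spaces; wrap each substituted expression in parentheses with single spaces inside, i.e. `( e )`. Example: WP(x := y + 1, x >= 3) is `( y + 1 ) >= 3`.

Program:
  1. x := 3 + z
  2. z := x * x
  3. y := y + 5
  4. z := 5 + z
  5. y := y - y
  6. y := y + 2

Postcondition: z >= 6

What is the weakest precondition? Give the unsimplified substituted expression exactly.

post: z >= 6
stmt 6: y := y + 2  -- replace 0 occurrence(s) of y with (y + 2)
  => z >= 6
stmt 5: y := y - y  -- replace 0 occurrence(s) of y with (y - y)
  => z >= 6
stmt 4: z := 5 + z  -- replace 1 occurrence(s) of z with (5 + z)
  => ( 5 + z ) >= 6
stmt 3: y := y + 5  -- replace 0 occurrence(s) of y with (y + 5)
  => ( 5 + z ) >= 6
stmt 2: z := x * x  -- replace 1 occurrence(s) of z with (x * x)
  => ( 5 + ( x * x ) ) >= 6
stmt 1: x := 3 + z  -- replace 2 occurrence(s) of x with (3 + z)
  => ( 5 + ( ( 3 + z ) * ( 3 + z ) ) ) >= 6

Answer: ( 5 + ( ( 3 + z ) * ( 3 + z ) ) ) >= 6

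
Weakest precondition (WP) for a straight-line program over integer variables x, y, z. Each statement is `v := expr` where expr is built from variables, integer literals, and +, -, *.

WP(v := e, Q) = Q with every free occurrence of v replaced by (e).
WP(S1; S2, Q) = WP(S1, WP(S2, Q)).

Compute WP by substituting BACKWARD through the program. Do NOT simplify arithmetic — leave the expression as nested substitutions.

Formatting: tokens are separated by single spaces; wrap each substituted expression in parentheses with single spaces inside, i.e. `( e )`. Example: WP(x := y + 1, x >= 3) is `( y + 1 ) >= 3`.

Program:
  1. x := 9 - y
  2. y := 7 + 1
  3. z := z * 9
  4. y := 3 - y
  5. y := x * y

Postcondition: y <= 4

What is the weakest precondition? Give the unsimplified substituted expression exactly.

post: y <= 4
stmt 5: y := x * y  -- replace 1 occurrence(s) of y with (x * y)
  => ( x * y ) <= 4
stmt 4: y := 3 - y  -- replace 1 occurrence(s) of y with (3 - y)
  => ( x * ( 3 - y ) ) <= 4
stmt 3: z := z * 9  -- replace 0 occurrence(s) of z with (z * 9)
  => ( x * ( 3 - y ) ) <= 4
stmt 2: y := 7 + 1  -- replace 1 occurrence(s) of y with (7 + 1)
  => ( x * ( 3 - ( 7 + 1 ) ) ) <= 4
stmt 1: x := 9 - y  -- replace 1 occurrence(s) of x with (9 - y)
  => ( ( 9 - y ) * ( 3 - ( 7 + 1 ) ) ) <= 4

Answer: ( ( 9 - y ) * ( 3 - ( 7 + 1 ) ) ) <= 4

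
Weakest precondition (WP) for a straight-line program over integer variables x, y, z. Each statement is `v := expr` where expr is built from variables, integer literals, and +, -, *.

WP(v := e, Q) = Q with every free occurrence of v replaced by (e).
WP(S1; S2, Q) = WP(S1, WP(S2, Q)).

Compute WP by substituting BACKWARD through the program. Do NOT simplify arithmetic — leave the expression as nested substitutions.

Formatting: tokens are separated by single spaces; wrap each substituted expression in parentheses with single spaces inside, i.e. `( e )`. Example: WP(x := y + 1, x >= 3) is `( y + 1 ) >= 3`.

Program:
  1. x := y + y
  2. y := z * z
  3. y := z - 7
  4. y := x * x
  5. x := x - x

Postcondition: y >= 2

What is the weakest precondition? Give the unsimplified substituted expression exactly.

post: y >= 2
stmt 5: x := x - x  -- replace 0 occurrence(s) of x with (x - x)
  => y >= 2
stmt 4: y := x * x  -- replace 1 occurrence(s) of y with (x * x)
  => ( x * x ) >= 2
stmt 3: y := z - 7  -- replace 0 occurrence(s) of y with (z - 7)
  => ( x * x ) >= 2
stmt 2: y := z * z  -- replace 0 occurrence(s) of y with (z * z)
  => ( x * x ) >= 2
stmt 1: x := y + y  -- replace 2 occurrence(s) of x with (y + y)
  => ( ( y + y ) * ( y + y ) ) >= 2

Answer: ( ( y + y ) * ( y + y ) ) >= 2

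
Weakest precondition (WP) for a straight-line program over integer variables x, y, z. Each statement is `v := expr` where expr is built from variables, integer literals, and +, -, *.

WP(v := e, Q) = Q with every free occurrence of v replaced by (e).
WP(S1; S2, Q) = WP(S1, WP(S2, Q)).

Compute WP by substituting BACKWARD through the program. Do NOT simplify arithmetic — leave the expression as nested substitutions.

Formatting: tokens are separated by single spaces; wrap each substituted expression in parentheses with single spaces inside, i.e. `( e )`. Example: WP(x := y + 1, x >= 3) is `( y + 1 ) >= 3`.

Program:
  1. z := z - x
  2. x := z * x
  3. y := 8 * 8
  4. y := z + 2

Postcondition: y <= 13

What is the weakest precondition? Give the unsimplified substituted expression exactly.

post: y <= 13
stmt 4: y := z + 2  -- replace 1 occurrence(s) of y with (z + 2)
  => ( z + 2 ) <= 13
stmt 3: y := 8 * 8  -- replace 0 occurrence(s) of y with (8 * 8)
  => ( z + 2 ) <= 13
stmt 2: x := z * x  -- replace 0 occurrence(s) of x with (z * x)
  => ( z + 2 ) <= 13
stmt 1: z := z - x  -- replace 1 occurrence(s) of z with (z - x)
  => ( ( z - x ) + 2 ) <= 13

Answer: ( ( z - x ) + 2 ) <= 13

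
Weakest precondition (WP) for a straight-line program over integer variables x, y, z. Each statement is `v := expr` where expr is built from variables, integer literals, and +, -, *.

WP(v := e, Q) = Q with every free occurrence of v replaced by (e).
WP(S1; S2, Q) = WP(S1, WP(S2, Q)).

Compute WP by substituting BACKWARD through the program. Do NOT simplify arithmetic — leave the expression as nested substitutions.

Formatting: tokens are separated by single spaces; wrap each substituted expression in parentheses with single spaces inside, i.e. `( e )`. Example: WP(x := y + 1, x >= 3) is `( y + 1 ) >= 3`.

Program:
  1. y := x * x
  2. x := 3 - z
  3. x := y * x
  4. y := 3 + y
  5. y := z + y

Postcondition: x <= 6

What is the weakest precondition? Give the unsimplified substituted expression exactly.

Answer: ( ( x * x ) * ( 3 - z ) ) <= 6

Derivation:
post: x <= 6
stmt 5: y := z + y  -- replace 0 occurrence(s) of y with (z + y)
  => x <= 6
stmt 4: y := 3 + y  -- replace 0 occurrence(s) of y with (3 + y)
  => x <= 6
stmt 3: x := y * x  -- replace 1 occurrence(s) of x with (y * x)
  => ( y * x ) <= 6
stmt 2: x := 3 - z  -- replace 1 occurrence(s) of x with (3 - z)
  => ( y * ( 3 - z ) ) <= 6
stmt 1: y := x * x  -- replace 1 occurrence(s) of y with (x * x)
  => ( ( x * x ) * ( 3 - z ) ) <= 6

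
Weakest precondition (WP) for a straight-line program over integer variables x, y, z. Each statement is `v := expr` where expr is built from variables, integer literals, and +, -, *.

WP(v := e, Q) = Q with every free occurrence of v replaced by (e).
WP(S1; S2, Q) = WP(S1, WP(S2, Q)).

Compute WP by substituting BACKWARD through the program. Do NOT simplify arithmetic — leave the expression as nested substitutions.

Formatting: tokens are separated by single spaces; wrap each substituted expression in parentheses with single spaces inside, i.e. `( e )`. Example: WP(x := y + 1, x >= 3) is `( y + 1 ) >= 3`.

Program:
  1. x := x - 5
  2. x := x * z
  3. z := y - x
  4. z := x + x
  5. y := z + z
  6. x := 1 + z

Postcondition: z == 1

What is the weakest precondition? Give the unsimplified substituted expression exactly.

Answer: ( ( ( x - 5 ) * z ) + ( ( x - 5 ) * z ) ) == 1

Derivation:
post: z == 1
stmt 6: x := 1 + z  -- replace 0 occurrence(s) of x with (1 + z)
  => z == 1
stmt 5: y := z + z  -- replace 0 occurrence(s) of y with (z + z)
  => z == 1
stmt 4: z := x + x  -- replace 1 occurrence(s) of z with (x + x)
  => ( x + x ) == 1
stmt 3: z := y - x  -- replace 0 occurrence(s) of z with (y - x)
  => ( x + x ) == 1
stmt 2: x := x * z  -- replace 2 occurrence(s) of x with (x * z)
  => ( ( x * z ) + ( x * z ) ) == 1
stmt 1: x := x - 5  -- replace 2 occurrence(s) of x with (x - 5)
  => ( ( ( x - 5 ) * z ) + ( ( x - 5 ) * z ) ) == 1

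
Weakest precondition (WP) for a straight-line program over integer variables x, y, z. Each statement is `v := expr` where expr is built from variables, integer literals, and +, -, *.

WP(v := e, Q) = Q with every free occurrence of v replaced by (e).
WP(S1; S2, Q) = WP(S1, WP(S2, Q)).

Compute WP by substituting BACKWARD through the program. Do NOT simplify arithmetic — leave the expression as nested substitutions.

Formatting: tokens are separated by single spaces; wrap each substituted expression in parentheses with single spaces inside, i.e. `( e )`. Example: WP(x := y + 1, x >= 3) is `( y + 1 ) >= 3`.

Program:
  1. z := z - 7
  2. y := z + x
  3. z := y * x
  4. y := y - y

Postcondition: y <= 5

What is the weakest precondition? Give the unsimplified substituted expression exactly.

post: y <= 5
stmt 4: y := y - y  -- replace 1 occurrence(s) of y with (y - y)
  => ( y - y ) <= 5
stmt 3: z := y * x  -- replace 0 occurrence(s) of z with (y * x)
  => ( y - y ) <= 5
stmt 2: y := z + x  -- replace 2 occurrence(s) of y with (z + x)
  => ( ( z + x ) - ( z + x ) ) <= 5
stmt 1: z := z - 7  -- replace 2 occurrence(s) of z with (z - 7)
  => ( ( ( z - 7 ) + x ) - ( ( z - 7 ) + x ) ) <= 5

Answer: ( ( ( z - 7 ) + x ) - ( ( z - 7 ) + x ) ) <= 5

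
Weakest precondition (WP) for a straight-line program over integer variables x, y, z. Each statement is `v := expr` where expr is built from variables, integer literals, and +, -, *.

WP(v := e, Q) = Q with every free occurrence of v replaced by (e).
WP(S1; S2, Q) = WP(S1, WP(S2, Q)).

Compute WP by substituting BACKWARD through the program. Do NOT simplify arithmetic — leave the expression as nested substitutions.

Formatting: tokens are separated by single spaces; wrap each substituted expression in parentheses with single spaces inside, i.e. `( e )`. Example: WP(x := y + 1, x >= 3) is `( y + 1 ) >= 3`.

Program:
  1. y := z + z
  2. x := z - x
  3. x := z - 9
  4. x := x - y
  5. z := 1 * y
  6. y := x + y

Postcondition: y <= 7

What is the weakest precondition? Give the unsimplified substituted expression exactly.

post: y <= 7
stmt 6: y := x + y  -- replace 1 occurrence(s) of y with (x + y)
  => ( x + y ) <= 7
stmt 5: z := 1 * y  -- replace 0 occurrence(s) of z with (1 * y)
  => ( x + y ) <= 7
stmt 4: x := x - y  -- replace 1 occurrence(s) of x with (x - y)
  => ( ( x - y ) + y ) <= 7
stmt 3: x := z - 9  -- replace 1 occurrence(s) of x with (z - 9)
  => ( ( ( z - 9 ) - y ) + y ) <= 7
stmt 2: x := z - x  -- replace 0 occurrence(s) of x with (z - x)
  => ( ( ( z - 9 ) - y ) + y ) <= 7
stmt 1: y := z + z  -- replace 2 occurrence(s) of y with (z + z)
  => ( ( ( z - 9 ) - ( z + z ) ) + ( z + z ) ) <= 7

Answer: ( ( ( z - 9 ) - ( z + z ) ) + ( z + z ) ) <= 7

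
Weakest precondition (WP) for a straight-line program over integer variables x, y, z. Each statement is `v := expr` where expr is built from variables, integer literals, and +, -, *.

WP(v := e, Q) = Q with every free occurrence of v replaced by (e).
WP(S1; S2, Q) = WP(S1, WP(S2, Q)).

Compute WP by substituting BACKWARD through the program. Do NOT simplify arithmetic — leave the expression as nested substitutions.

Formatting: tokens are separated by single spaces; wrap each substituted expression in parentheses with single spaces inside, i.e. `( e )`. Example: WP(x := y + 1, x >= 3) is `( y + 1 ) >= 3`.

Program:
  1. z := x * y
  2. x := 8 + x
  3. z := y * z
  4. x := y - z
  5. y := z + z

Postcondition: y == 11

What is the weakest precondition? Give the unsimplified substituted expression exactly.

post: y == 11
stmt 5: y := z + z  -- replace 1 occurrence(s) of y with (z + z)
  => ( z + z ) == 11
stmt 4: x := y - z  -- replace 0 occurrence(s) of x with (y - z)
  => ( z + z ) == 11
stmt 3: z := y * z  -- replace 2 occurrence(s) of z with (y * z)
  => ( ( y * z ) + ( y * z ) ) == 11
stmt 2: x := 8 + x  -- replace 0 occurrence(s) of x with (8 + x)
  => ( ( y * z ) + ( y * z ) ) == 11
stmt 1: z := x * y  -- replace 2 occurrence(s) of z with (x * y)
  => ( ( y * ( x * y ) ) + ( y * ( x * y ) ) ) == 11

Answer: ( ( y * ( x * y ) ) + ( y * ( x * y ) ) ) == 11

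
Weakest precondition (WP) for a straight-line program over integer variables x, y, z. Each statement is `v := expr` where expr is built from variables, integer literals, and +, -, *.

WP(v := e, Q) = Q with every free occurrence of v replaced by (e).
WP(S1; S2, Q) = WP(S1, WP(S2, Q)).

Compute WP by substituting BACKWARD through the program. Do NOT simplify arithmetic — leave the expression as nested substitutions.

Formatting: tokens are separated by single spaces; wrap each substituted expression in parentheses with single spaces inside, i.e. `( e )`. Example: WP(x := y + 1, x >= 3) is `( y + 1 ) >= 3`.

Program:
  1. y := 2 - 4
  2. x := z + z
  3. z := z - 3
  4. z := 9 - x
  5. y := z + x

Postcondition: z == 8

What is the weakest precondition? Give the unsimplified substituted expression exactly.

Answer: ( 9 - ( z + z ) ) == 8

Derivation:
post: z == 8
stmt 5: y := z + x  -- replace 0 occurrence(s) of y with (z + x)
  => z == 8
stmt 4: z := 9 - x  -- replace 1 occurrence(s) of z with (9 - x)
  => ( 9 - x ) == 8
stmt 3: z := z - 3  -- replace 0 occurrence(s) of z with (z - 3)
  => ( 9 - x ) == 8
stmt 2: x := z + z  -- replace 1 occurrence(s) of x with (z + z)
  => ( 9 - ( z + z ) ) == 8
stmt 1: y := 2 - 4  -- replace 0 occurrence(s) of y with (2 - 4)
  => ( 9 - ( z + z ) ) == 8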